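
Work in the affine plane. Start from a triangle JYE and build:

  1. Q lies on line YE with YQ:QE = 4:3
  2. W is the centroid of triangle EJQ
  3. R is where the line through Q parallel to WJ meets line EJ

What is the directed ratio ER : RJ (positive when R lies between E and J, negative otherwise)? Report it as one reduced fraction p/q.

ER:RJ = -2

Choose coordinates J = (0, 0), Y = (1, 0), E = (0, 1).
1. Q lies on line YE with YQ:QE = 4:3 ⇒ Q = (3/7, 4/7)
2. W is the centroid of triangle EJQ ⇒ W = (1/7, 11/21)
3. R is where the line through Q parallel to WJ meets line EJ ⇒ R = (0, -1)
R = E + t·(J−E) with t = 2, so ER:RJ = t:(1−t) = 2:-1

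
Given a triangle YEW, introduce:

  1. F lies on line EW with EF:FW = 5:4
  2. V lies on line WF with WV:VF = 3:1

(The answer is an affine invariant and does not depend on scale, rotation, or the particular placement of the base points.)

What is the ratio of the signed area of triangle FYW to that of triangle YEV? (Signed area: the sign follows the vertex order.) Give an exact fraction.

Work in coordinates with Y = (0, 0), E = (1, 0), W = (0, 1).
1. F lies on line EW with EF:FW = 5:4 ⇒ F = (4/9, 5/9)
2. V lies on line WF with WV:VF = 3:1 ⇒ V = (1/3, 2/3)
2·[FYW] = -4/9, 2·[YEV] = 2/3
[FYW]:[YEV] = -4/9:2/3 = -2/3

[FYW]:[YEV] = -2/3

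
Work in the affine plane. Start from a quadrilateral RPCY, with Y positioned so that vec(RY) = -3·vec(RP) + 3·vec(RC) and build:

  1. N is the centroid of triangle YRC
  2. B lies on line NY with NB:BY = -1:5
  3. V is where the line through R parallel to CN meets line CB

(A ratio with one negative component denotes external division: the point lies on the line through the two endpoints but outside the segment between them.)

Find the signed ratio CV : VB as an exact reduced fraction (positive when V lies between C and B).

CV:VB = -4/3

Set R = (0, 0), P = (1, 0), C = (0, 1), Y = (-3, 3); any affine frame gives the same invariant.
1. N is the centroid of triangle YRC ⇒ N = (-1, 4/3)
2. B lies on line NY with NB:BY = -1:5 ⇒ B = (-1/2, 11/12)
3. V is where the line through R parallel to CN meets line CB ⇒ V = (-2, 2/3)
V = C + t·(B−C) with t = 4, so CV:VB = t:(1−t) = 4:-3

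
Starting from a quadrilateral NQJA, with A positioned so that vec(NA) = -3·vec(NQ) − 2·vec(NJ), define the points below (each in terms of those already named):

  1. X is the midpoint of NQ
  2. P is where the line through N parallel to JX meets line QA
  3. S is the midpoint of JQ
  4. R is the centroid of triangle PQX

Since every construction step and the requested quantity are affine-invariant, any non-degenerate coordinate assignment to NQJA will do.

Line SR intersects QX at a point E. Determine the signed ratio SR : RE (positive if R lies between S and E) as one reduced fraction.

Assign N = (0, 0), Q = (1, 0), J = (0, 1), A = (-3, -2) — the answer is frame-independent, so this choice is without loss of generality.
1. X is the midpoint of NQ ⇒ X = (1/2, 0)
2. P is where the line through N parallel to JX meets line QA ⇒ P = (1/5, -2/5)
3. S is the midpoint of JQ ⇒ S = (1/2, 1/2)
4. R is the centroid of triangle PQX ⇒ R = (17/30, -2/15)
line SR meets QX at E = (21/38, 0)
R = S + t·(E−S) with t = 19/15, so SR:RE = 19/15:-4/15

SR:RE = -19/4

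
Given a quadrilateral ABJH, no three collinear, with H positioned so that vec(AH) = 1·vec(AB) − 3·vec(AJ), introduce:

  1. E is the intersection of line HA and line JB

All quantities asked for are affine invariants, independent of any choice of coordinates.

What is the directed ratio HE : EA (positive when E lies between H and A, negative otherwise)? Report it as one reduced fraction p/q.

Choose coordinates A = (0, 0), B = (1, 0), J = (0, 1), H = (1, -3).
1. E is the intersection of line HA and line JB ⇒ E = (-1/2, 3/2)
E = H + t·(A−H) with t = 3/2, so HE:EA = t:(1−t) = 3/2:-1/2

HE:EA = -3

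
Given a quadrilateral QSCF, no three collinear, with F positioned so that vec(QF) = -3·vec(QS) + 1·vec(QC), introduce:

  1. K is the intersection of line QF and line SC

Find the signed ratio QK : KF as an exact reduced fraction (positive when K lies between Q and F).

Set Q = (0, 0), S = (1, 0), C = (0, 1), F = (-3, 1); any affine frame gives the same invariant.
1. K is the intersection of line QF and line SC ⇒ K = (3/2, -1/2)
K = Q + t·(F−Q) with t = -1/2, so QK:KF = t:(1−t) = -1/2:3/2

QK:KF = -1/3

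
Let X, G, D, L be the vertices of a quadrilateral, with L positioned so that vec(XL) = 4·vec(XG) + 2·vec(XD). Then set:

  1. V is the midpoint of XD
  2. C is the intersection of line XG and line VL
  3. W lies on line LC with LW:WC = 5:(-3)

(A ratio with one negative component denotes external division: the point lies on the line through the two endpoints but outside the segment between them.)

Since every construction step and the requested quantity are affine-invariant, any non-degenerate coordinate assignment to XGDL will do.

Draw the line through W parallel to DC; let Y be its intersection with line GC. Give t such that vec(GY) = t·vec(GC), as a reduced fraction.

Set X = (0, 0), G = (1, 0), D = (0, 1), L = (4, 2); any affine frame gives the same invariant.
1. V is the midpoint of XD ⇒ V = (0, 1/2)
2. C is the intersection of line XG and line VL ⇒ C = (-4/3, 0)
3. W lies on line LC with LW:WC = 5:(-3) ⇒ W = (-28/3, -3)
through W parallel to DC: direction (-4/3, -1); meets GC at Y = (-16/3, 0)
Y = G + t·(C−G) with t = 19/7

t = 19/7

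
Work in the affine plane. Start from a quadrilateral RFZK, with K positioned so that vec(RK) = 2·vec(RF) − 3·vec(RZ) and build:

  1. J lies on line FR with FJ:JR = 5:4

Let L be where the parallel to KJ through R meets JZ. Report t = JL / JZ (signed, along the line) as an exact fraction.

Work in coordinates with R = (0, 0), F = (1, 0), Z = (0, 1), K = (2, -3).
1. J lies on line FR with FJ:JR = 5:4 ⇒ J = (4/9, 0)
through R parallel to KJ: direction (-14/9, 3); meets JZ at L = (28/9, -6)
L = J + t·(Z−J) with t = -6

t = -6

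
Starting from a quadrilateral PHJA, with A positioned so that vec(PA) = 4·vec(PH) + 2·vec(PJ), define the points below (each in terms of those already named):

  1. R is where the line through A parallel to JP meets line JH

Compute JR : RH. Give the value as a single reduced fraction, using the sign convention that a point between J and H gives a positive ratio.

Assign P = (0, 0), H = (1, 0), J = (0, 1), A = (4, 2) — the answer is frame-independent, so this choice is without loss of generality.
1. R is where the line through A parallel to JP meets line JH ⇒ R = (4, -3)
R = J + t·(H−J) with t = 4, so JR:RH = t:(1−t) = 4:-3

JR:RH = -4/3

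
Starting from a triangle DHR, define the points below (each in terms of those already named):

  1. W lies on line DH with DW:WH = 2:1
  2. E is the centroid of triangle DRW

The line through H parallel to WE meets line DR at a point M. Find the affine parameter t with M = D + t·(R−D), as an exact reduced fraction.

t = 3/4

Assign D = (0, 0), H = (1, 0), R = (0, 1) — the answer is frame-independent, so this choice is without loss of generality.
1. W lies on line DH with DW:WH = 2:1 ⇒ W = (2/3, 0)
2. E is the centroid of triangle DRW ⇒ E = (2/9, 1/3)
through H parallel to WE: direction (-4/9, 1/3); meets DR at M = (0, 3/4)
M = D + t·(R−D) with t = 3/4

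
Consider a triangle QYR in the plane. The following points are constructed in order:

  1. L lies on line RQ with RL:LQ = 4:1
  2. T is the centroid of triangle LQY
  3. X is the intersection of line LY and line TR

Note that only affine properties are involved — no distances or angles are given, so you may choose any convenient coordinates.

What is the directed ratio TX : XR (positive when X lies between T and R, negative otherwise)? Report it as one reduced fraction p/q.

TX:XR = 1/12

Work in coordinates with Q = (0, 0), Y = (1, 0), R = (0, 1).
1. L lies on line RQ with RL:LQ = 4:1 ⇒ L = (0, 1/5)
2. T is the centroid of triangle LQY ⇒ T = (1/3, 1/15)
3. X is the intersection of line LY and line TR ⇒ X = (4/13, 9/65)
X = T + t·(R−T) with t = 1/13, so TX:XR = t:(1−t) = 1/13:12/13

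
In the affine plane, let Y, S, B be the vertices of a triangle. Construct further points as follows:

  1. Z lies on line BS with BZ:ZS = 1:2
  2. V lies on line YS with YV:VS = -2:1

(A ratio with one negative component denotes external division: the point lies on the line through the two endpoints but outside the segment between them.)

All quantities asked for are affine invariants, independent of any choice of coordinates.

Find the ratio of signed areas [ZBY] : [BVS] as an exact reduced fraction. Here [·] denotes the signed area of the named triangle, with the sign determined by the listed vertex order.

[ZBY]:[BVS] = -1/3

Set Y = (0, 0), S = (1, 0), B = (0, 1); any affine frame gives the same invariant.
1. Z lies on line BS with BZ:ZS = 1:2 ⇒ Z = (1/3, 2/3)
2. V lies on line YS with YV:VS = -2:1 ⇒ V = (2, 0)
2·[ZBY] = 1/3, 2·[BVS] = -1
[ZBY]:[BVS] = 1/3:-1 = -1/3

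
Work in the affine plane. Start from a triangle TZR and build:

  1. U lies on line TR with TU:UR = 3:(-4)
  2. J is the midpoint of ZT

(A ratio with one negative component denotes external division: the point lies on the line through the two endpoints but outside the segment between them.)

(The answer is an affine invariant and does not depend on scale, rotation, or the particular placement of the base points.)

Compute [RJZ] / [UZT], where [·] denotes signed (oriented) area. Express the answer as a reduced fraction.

Assign T = (0, 0), Z = (1, 0), R = (0, 1) — the answer is frame-independent, so this choice is without loss of generality.
1. U lies on line TR with TU:UR = 3:(-4) ⇒ U = (0, -3)
2. J is the midpoint of ZT ⇒ J = (1/2, 0)
2·[RJZ] = 1/2, 2·[UZT] = 3
[RJZ]:[UZT] = 1/2:3 = 1/6

[RJZ]:[UZT] = 1/6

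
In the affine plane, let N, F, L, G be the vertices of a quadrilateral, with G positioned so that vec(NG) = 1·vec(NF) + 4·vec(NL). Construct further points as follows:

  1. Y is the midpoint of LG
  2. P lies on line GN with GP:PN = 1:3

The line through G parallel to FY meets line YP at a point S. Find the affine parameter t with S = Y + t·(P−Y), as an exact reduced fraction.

t = 16/7

Work in coordinates with N = (0, 0), F = (1, 0), L = (0, 1), G = (1, 4).
1. Y is the midpoint of LG ⇒ Y = (1/2, 5/2)
2. P lies on line GN with GP:PN = 1:3 ⇒ P = (3/4, 3)
through G parallel to FY: direction (-1/2, 5/2); meets YP at S = (15/14, 51/14)
S = Y + t·(P−Y) with t = 16/7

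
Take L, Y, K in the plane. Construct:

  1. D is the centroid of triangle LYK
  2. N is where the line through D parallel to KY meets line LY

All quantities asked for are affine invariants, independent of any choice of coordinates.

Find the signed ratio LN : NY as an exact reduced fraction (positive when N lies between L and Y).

Work in coordinates with L = (0, 0), Y = (1, 0), K = (0, 1).
1. D is the centroid of triangle LYK ⇒ D = (1/3, 1/3)
2. N is where the line through D parallel to KY meets line LY ⇒ N = (2/3, 0)
N = L + t·(Y−L) with t = 2/3, so LN:NY = t:(1−t) = 2/3:1/3

LN:NY = 2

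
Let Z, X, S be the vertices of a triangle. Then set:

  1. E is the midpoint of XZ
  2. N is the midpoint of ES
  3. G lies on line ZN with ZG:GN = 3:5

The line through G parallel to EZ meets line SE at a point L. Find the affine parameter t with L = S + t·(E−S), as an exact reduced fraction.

t = 13/16

Set Z = (0, 0), X = (1, 0), S = (0, 1); any affine frame gives the same invariant.
1. E is the midpoint of XZ ⇒ E = (1/2, 0)
2. N is the midpoint of ES ⇒ N = (1/4, 1/2)
3. G lies on line ZN with ZG:GN = 3:5 ⇒ G = (3/32, 3/16)
through G parallel to EZ: direction (-1/2, 0); meets SE at L = (13/32, 3/16)
L = S + t·(E−S) with t = 13/16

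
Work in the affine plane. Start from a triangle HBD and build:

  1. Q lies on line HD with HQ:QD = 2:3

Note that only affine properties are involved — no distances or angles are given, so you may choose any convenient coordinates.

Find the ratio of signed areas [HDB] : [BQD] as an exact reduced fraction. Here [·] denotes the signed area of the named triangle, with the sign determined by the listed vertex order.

[HDB]:[BQD] = 5/3

Set H = (0, 0), B = (1, 0), D = (0, 1); any affine frame gives the same invariant.
1. Q lies on line HD with HQ:QD = 2:3 ⇒ Q = (0, 2/5)
2·[HDB] = -1, 2·[BQD] = -3/5
[HDB]:[BQD] = -1:-3/5 = 5/3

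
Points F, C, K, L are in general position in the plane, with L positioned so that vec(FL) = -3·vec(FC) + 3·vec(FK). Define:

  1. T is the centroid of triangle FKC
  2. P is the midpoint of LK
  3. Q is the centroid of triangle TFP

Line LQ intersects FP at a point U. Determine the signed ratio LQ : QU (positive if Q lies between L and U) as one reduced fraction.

Choose coordinates F = (0, 0), C = (1, 0), K = (0, 1), L = (-3, 3).
1. T is the centroid of triangle FKC ⇒ T = (1/3, 1/3)
2. P is the midpoint of LK ⇒ P = (-3/2, 2)
3. Q is the centroid of triangle TFP ⇒ Q = (-7/18, 7/9)
line LQ meets FP at U = (-63/68, 21/17)
Q = L + t·(U−L) with t = 34/27, so LQ:QU = 34/27:-7/27

LQ:QU = -34/7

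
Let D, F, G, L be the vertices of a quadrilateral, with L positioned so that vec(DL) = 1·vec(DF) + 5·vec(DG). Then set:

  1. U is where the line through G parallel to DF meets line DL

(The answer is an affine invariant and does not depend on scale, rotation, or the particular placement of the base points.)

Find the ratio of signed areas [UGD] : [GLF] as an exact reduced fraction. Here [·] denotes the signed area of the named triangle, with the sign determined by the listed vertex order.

[UGD]:[GLF] = -1/25

Choose coordinates D = (0, 0), F = (1, 0), G = (0, 1), L = (1, 5).
1. U is where the line through G parallel to DF meets line DL ⇒ U = (1/5, 1)
2·[UGD] = 1/5, 2·[GLF] = -5
[UGD]:[GLF] = 1/5:-5 = -1/25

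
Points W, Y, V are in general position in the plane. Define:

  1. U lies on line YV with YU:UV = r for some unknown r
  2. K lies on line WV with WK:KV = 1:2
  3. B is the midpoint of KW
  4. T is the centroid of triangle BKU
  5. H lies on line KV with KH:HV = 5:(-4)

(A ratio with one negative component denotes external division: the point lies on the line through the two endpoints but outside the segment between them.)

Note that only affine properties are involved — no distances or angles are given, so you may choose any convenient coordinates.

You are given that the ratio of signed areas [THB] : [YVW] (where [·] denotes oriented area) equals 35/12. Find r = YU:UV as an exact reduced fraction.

r = -3/5

Set W = (0, 0), Y = (1, 0), V = (0, 1); any affine frame gives the same invariant.
1. With YU:UV = r, write λ = r/(r+1) so U = Y + λ·(V−Y); U is affine-linear in λ
2. K lies on line WV with WK:KV = 1:2 ⇒ K = (0, 1/3)
3. B is the midpoint of KW ⇒ B = (0, 1/6)
4. T is the centroid of triangle BKU ⇒ T is an affine combination of earlier points and hence also affine-linear in λ
5. H lies on line KV with KH:HV = 5:(-4) ⇒ H = (0, 11/3)
Every point depending on U is an affine combination of U and λ-independent points, so each such coordinate is linear in λ; the λ² term in each signed area is a multiple of (V−Y)×(V−Y) = 0, so 2·[THB] and 2·[YVW] are each linear in λ. Evaluating at λ=0 and λ=1:
  2·[THB] = -7/6·λ + 7/6,   2·[YVW] = 1
So [THB]:[YVW] = (-7/6·λ + 7/6) / (1). Setting this equal to 35/12:
  -7/6·λ + 7/6 = 35/12·(1)  ⇒  λ = -3/2
Then r = λ/(1−λ) = (-3/2)/(5/2) = -3/5. Check: with r = -3/5, U = (5/2, -3/2) and [THB]:[YVW] = 35/12 as required.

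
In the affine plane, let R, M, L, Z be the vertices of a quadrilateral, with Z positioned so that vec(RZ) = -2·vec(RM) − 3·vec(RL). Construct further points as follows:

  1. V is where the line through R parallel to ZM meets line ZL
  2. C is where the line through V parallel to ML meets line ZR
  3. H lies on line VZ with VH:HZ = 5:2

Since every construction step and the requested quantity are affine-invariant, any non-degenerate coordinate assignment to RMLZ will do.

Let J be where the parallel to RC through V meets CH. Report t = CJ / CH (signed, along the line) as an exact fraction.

t = 7/2

Work in coordinates with R = (0, 0), M = (1, 0), L = (0, 1), Z = (-2, -3).
1. V is where the line through R parallel to ZM meets line ZL ⇒ V = (-1, -1)
2. C is where the line through V parallel to ML meets line ZR ⇒ C = (-4/5, -6/5)
3. H lies on line VZ with VH:HZ = 5:2 ⇒ H = (-12/7, -17/7)
through V parallel to RC: direction (-4/5, -6/5); meets CH at J = (-4, -11/2)
J = C + t·(H−C) with t = 7/2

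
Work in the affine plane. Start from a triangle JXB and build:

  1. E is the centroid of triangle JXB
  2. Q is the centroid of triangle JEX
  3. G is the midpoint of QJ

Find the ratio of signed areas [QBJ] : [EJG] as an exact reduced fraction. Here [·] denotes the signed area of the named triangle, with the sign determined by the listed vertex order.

Work in coordinates with J = (0, 0), X = (1, 0), B = (0, 1).
1. E is the centroid of triangle JXB ⇒ E = (1/3, 1/3)
2. Q is the centroid of triangle JEX ⇒ Q = (4/9, 1/9)
3. G is the midpoint of QJ ⇒ G = (2/9, 1/18)
2·[QBJ] = 4/9, 2·[EJG] = 1/18
[QBJ]:[EJG] = 4/9:1/18 = 8

[QBJ]:[EJG] = 8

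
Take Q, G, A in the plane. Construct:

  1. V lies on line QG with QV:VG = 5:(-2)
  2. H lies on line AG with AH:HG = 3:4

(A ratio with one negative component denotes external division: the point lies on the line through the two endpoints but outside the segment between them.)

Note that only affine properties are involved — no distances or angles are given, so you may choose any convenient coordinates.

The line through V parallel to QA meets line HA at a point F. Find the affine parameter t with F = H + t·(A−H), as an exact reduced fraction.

t = -26/9

Work in coordinates with Q = (0, 0), G = (1, 0), A = (0, 1).
1. V lies on line QG with QV:VG = 5:(-2) ⇒ V = (5/3, 0)
2. H lies on line AG with AH:HG = 3:4 ⇒ H = (3/7, 4/7)
through V parallel to QA: direction (0, 1); meets HA at F = (5/3, -2/3)
F = H + t·(A−H) with t = -26/9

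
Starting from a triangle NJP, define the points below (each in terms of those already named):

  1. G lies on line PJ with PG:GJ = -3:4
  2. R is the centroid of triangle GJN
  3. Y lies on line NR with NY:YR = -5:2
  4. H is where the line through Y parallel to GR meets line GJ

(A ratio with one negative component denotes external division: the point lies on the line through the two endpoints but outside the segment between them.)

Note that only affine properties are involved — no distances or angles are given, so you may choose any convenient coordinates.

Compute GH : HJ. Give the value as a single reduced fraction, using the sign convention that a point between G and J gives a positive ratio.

GH:HJ = 2

Assign N = (0, 0), J = (1, 0), P = (0, 1) — the answer is frame-independent, so this choice is without loss of generality.
1. G lies on line PJ with PG:GJ = -3:4 ⇒ G = (-3, 4)
2. R is the centroid of triangle GJN ⇒ R = (-2/3, 4/3)
3. Y lies on line NR with NY:YR = -5:2 ⇒ Y = (-10/9, 20/9)
4. H is where the line through Y parallel to GR meets line GJ ⇒ H = (-1/3, 4/3)
H = G + t·(J−G) with t = 2/3, so GH:HJ = t:(1−t) = 2/3:1/3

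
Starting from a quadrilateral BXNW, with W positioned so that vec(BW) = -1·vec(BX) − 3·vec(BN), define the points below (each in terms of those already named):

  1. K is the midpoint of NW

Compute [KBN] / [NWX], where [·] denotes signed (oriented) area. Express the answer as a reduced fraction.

Work in coordinates with B = (0, 0), X = (1, 0), N = (0, 1), W = (-1, -3).
1. K is the midpoint of NW ⇒ K = (-1/2, -1)
2·[KBN] = 1/2, 2·[NWX] = 5
[KBN]:[NWX] = 1/2:5 = 1/10

[KBN]:[NWX] = 1/10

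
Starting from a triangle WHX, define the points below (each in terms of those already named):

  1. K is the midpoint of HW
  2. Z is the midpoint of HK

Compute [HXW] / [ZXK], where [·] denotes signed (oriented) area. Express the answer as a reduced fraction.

[HXW]:[ZXK] = 4

Work in coordinates with W = (0, 0), H = (1, 0), X = (0, 1).
1. K is the midpoint of HW ⇒ K = (1/2, 0)
2. Z is the midpoint of HK ⇒ Z = (3/4, 0)
2·[HXW] = 1, 2·[ZXK] = 1/4
[HXW]:[ZXK] = 1:1/4 = 4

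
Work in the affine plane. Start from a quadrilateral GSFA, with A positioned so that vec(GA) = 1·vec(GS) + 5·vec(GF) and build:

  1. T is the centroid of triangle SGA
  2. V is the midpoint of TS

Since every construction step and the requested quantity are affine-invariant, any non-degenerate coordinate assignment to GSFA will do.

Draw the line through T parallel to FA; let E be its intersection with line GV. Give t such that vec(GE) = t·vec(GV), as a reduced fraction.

Set G = (0, 0), S = (1, 0), F = (0, 1), A = (1, 5); any affine frame gives the same invariant.
1. T is the centroid of triangle SGA ⇒ T = (2/3, 5/3)
2. V is the midpoint of TS ⇒ V = (5/6, 5/6)
through T parallel to FA: direction (1, 4); meets GV at E = (1/3, 1/3)
E = G + t·(V−G) with t = 2/5

t = 2/5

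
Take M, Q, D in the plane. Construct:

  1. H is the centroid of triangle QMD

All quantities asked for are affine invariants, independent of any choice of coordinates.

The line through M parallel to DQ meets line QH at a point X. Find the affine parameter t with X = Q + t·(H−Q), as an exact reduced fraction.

Set M = (0, 0), Q = (1, 0), D = (0, 1); any affine frame gives the same invariant.
1. H is the centroid of triangle QMD ⇒ H = (1/3, 1/3)
through M parallel to DQ: direction (1, -1); meets QH at X = (-1, 1)
X = Q + t·(H−Q) with t = 3

t = 3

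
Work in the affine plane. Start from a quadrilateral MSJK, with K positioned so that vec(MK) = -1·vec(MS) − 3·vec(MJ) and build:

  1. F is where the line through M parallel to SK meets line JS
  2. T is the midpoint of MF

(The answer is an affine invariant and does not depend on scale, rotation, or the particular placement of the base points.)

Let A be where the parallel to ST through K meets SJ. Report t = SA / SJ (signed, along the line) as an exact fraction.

Assign M = (0, 0), S = (1, 0), J = (0, 1), K = (-1, -3) — the answer is frame-independent, so this choice is without loss of generality.
1. F is where the line through M parallel to SK meets line JS ⇒ F = (2/5, 3/5)
2. T is the midpoint of MF ⇒ T = (1/5, 3/10)
through K parallel to ST: direction (-4/5, 3/10); meets SJ at A = (7, -6)
A = S + t·(J−S) with t = -6

t = -6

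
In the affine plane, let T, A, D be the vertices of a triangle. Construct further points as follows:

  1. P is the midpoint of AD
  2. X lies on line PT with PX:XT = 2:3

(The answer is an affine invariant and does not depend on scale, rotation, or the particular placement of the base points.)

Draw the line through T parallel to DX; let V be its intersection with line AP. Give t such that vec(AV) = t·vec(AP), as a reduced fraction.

Work in coordinates with T = (0, 0), A = (1, 0), D = (0, 1).
1. P is the midpoint of AD ⇒ P = (1/2, 1/2)
2. X lies on line PT with PX:XT = 2:3 ⇒ X = (3/10, 3/10)
through T parallel to DX: direction (3/10, -7/10); meets AP at V = (-3/4, 7/4)
V = A + t·(P−A) with t = 7/2

t = 7/2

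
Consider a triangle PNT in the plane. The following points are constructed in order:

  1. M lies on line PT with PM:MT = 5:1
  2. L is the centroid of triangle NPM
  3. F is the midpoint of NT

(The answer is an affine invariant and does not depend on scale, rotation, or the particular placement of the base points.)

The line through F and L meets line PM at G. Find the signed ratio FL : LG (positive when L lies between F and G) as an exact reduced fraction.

Assign P = (0, 0), N = (1, 0), T = (0, 1) — the answer is frame-independent, so this choice is without loss of generality.
1. M lies on line PT with PM:MT = 5:1 ⇒ M = (0, 5/6)
2. L is the centroid of triangle NPM ⇒ L = (1/3, 5/18)
3. F is the midpoint of NT ⇒ F = (1/2, 1/2)
line FL meets PM at G = (0, -1/6)
L = F + t·(G−F) with t = 1/3, so FL:LG = 1/3:2/3

FL:LG = 1/2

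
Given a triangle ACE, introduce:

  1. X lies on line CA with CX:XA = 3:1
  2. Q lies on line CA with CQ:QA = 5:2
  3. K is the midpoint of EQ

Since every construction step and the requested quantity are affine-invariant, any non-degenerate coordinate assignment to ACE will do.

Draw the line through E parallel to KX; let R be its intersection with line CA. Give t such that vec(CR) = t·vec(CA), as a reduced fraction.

Set A = (0, 0), C = (1, 0), E = (0, 1); any affine frame gives the same invariant.
1. X lies on line CA with CX:XA = 3:1 ⇒ X = (1/4, 0)
2. Q lies on line CA with CQ:QA = 5:2 ⇒ Q = (2/7, 0)
3. K is the midpoint of EQ ⇒ K = (1/7, 1/2)
through E parallel to KX: direction (3/28, -1/2); meets CA at R = (3/14, 0)
R = C + t·(A−C) with t = 11/14

t = 11/14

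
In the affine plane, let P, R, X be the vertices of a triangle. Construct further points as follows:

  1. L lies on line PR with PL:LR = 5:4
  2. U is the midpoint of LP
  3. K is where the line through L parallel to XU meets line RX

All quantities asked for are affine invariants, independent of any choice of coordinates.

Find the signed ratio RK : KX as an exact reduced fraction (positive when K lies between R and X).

Work in coordinates with P = (0, 0), R = (1, 0), X = (0, 1).
1. L lies on line PR with PL:LR = 5:4 ⇒ L = (5/9, 0)
2. U is the midpoint of LP ⇒ U = (5/18, 0)
3. K is where the line through L parallel to XU meets line RX ⇒ K = (5/13, 8/13)
K = R + t·(X−R) with t = 8/13, so RK:KX = t:(1−t) = 8/13:5/13

RK:KX = 8/5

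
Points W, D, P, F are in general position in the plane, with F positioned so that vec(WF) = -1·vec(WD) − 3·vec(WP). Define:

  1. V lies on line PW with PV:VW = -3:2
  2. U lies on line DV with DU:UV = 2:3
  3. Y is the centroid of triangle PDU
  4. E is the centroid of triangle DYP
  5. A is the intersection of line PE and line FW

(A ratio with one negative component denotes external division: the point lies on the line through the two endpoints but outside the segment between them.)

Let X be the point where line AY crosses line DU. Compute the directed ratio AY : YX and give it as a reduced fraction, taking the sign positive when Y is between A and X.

AY:YX = 121/98

Work in coordinates with W = (0, 0), D = (1, 0), P = (0, 1), F = (-1, -3).
1. V lies on line PW with PV:VW = -3:2 ⇒ V = (0, -2)
2. U lies on line DV with DU:UV = 2:3 ⇒ U = (3/5, -4/5)
3. Y is the centroid of triangle PDU ⇒ Y = (8/15, 1/15)
4. E is the centroid of triangle DYP ⇒ E = (23/45, 16/45)
5. A is the intersection of line PE and line FW ⇒ A = (23/98, 69/98)
line AY meets DU at X = (469/605, -272/605)
Y = A + t·(X−A) with t = 121/219, so AY:YX = 121/219:98/219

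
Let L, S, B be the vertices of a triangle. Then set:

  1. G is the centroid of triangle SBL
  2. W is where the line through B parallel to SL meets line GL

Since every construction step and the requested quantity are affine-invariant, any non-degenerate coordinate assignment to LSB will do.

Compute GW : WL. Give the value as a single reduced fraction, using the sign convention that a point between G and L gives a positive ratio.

Work in coordinates with L = (0, 0), S = (1, 0), B = (0, 1).
1. G is the centroid of triangle SBL ⇒ G = (1/3, 1/3)
2. W is where the line through B parallel to SL meets line GL ⇒ W = (1, 1)
W = G + t·(L−G) with t = -2, so GW:WL = t:(1−t) = -2:3

GW:WL = -2/3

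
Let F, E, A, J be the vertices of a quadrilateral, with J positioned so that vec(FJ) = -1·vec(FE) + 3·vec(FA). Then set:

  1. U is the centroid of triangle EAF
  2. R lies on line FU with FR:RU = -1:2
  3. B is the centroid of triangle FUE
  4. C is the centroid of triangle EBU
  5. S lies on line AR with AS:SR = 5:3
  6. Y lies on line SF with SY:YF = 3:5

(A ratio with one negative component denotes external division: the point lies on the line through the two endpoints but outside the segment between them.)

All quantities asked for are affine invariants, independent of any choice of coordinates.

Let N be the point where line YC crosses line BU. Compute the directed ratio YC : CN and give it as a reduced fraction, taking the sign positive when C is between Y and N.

YC:CN = -143/32

Assign F = (0, 0), E = (1, 0), A = (0, 1), J = (-1, 3) — the answer is frame-independent, so this choice is without loss of generality.
1. U is the centroid of triangle EAF ⇒ U = (1/3, 1/3)
2. R lies on line FU with FR:RU = -1:2 ⇒ R = (-1/3, -1/3)
3. B is the centroid of triangle FUE ⇒ B = (4/9, 1/9)
4. C is the centroid of triangle EBU ⇒ C = (16/27, 4/27)
5. S lies on line AR with AS:SR = 5:3 ⇒ S = (-5/24, 1/6)
6. Y lies on line SF with SY:YF = 3:5 ⇒ Y = (-25/192, 5/48)
line YC meets BU at N = (1109/2574, 178/1287)
C = Y + t·(N−Y) with t = 143/111, so YC:CN = 143/111:-32/111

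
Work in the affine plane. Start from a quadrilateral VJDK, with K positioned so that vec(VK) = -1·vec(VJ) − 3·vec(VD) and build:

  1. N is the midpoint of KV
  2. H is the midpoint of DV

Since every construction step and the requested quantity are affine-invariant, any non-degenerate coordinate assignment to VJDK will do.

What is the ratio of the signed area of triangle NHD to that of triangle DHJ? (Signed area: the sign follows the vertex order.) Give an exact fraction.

Set V = (0, 0), J = (1, 0), D = (0, 1), K = (-1, -3); any affine frame gives the same invariant.
1. N is the midpoint of KV ⇒ N = (-1/2, -3/2)
2. H is the midpoint of DV ⇒ H = (0, 1/2)
2·[NHD] = 1/4, 2·[DHJ] = 1/2
[NHD]:[DHJ] = 1/4:1/2 = 1/2

[NHD]:[DHJ] = 1/2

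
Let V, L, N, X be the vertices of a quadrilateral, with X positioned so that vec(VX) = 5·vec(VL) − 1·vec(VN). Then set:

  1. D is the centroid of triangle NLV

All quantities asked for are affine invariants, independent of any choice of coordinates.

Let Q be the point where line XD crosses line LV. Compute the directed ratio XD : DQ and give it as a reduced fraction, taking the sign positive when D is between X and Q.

Work in coordinates with V = (0, 0), L = (1, 0), N = (0, 1), X = (5, -1).
1. D is the centroid of triangle NLV ⇒ D = (1/3, 1/3)
line XD meets LV at Q = (3/2, 0)
D = X + t·(Q−X) with t = 4/3, so XD:DQ = 4/3:-1/3

XD:DQ = -4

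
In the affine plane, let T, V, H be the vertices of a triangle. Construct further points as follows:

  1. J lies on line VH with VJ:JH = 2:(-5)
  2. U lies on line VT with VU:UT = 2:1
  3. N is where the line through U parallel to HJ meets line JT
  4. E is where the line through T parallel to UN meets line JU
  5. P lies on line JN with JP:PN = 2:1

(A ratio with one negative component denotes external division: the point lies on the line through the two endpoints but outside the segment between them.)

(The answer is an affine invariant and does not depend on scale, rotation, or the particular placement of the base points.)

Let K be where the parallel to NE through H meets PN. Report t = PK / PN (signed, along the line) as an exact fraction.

Work in coordinates with T = (0, 0), V = (1, 0), H = (0, 1).
1. J lies on line VH with VJ:JH = 2:(-5) ⇒ J = (5/3, -2/3)
2. U lies on line VT with VU:UT = 2:1 ⇒ U = (1/3, 0)
3. N is where the line through U parallel to HJ meets line JT ⇒ N = (5/9, -2/9)
4. E is where the line through T parallel to UN meets line JU ⇒ E = (-1/3, 1/3)
5. P lies on line JN with JP:PN = 2:1 ⇒ P = (25/27, -10/27)
through H parallel to NE: direction (-8/9, 5/9); meets PN at K = (40/9, -16/9)
K = P + t·(N−P) with t = -19/2

t = -19/2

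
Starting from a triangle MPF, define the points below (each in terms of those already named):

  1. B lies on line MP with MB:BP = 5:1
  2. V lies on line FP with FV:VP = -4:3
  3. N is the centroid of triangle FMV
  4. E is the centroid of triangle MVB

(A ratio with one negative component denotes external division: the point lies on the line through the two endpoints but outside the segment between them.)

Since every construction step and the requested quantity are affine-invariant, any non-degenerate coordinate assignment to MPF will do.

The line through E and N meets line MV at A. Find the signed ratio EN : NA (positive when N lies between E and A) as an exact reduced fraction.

EN:NA = -3/8

Set M = (0, 0), P = (1, 0), F = (0, 1); any affine frame gives the same invariant.
1. B lies on line MP with MB:BP = 5:1 ⇒ B = (5/6, 0)
2. V lies on line FP with FV:VP = -4:3 ⇒ V = (4, -3)
3. N is the centroid of triangle FMV ⇒ N = (4/3, -2/3)
4. E is the centroid of triangle MVB ⇒ E = (29/18, -1)
line EN meets MV at A = (56/27, -14/9)
N = E + t·(A−E) with t = -3/5, so EN:NA = -3/5:8/5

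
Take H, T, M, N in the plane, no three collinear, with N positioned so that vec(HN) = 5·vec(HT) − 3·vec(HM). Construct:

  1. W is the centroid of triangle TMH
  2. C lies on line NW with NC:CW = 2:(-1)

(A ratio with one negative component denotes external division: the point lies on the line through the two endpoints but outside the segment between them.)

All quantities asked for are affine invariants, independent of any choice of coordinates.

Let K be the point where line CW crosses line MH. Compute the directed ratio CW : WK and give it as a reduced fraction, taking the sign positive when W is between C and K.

Choose coordinates H = (0, 0), T = (1, 0), M = (0, 1), N = (5, -3).
1. W is the centroid of triangle TMH ⇒ W = (1/3, 1/3)
2. C lies on line NW with NC:CW = 2:(-1) ⇒ C = (-13/3, 11/3)
line CW meets MH at K = (0, 4/7)
W = C + t·(K−C) with t = 14/13, so CW:WK = 14/13:-1/13

CW:WK = -14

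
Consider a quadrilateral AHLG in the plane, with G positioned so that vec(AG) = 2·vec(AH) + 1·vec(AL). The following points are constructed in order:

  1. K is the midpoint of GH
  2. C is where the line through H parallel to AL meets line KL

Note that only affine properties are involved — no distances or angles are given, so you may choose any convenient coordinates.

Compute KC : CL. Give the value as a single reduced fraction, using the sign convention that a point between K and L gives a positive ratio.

KC:CL = 1/2

Assign A = (0, 0), H = (1, 0), L = (0, 1), G = (2, 1) — the answer is frame-independent, so this choice is without loss of generality.
1. K is the midpoint of GH ⇒ K = (3/2, 1/2)
2. C is where the line through H parallel to AL meets line KL ⇒ C = (1, 2/3)
C = K + t·(L−K) with t = 1/3, so KC:CL = t:(1−t) = 1/3:2/3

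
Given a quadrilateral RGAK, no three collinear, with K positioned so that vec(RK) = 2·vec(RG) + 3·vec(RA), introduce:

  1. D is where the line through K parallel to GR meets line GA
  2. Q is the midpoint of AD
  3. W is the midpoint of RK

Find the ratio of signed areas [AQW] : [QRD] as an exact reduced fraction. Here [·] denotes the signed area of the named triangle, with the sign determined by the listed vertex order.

[AQW]:[QRD] = 3/2

Set R = (0, 0), G = (1, 0), A = (0, 1), K = (2, 3); any affine frame gives the same invariant.
1. D is where the line through K parallel to GR meets line GA ⇒ D = (-2, 3)
2. Q is the midpoint of AD ⇒ Q = (-1, 2)
3. W is the midpoint of RK ⇒ W = (1, 3/2)
2·[AQW] = -3/2, 2·[QRD] = -1
[AQW]:[QRD] = -3/2:-1 = 3/2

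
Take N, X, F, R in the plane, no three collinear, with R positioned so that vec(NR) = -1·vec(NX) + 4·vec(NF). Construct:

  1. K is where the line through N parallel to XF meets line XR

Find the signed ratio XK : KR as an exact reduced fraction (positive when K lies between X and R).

Assign N = (0, 0), X = (1, 0), F = (0, 1), R = (-1, 4) — the answer is frame-independent, so this choice is without loss of generality.
1. K is where the line through N parallel to XF meets line XR ⇒ K = (2, -2)
K = X + t·(R−X) with t = -1/2, so XK:KR = t:(1−t) = -1/2:3/2

XK:KR = -1/3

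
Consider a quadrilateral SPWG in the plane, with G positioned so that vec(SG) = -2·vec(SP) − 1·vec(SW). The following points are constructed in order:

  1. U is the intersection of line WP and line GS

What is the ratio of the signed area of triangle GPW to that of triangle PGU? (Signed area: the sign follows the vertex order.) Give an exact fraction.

Work in coordinates with S = (0, 0), P = (1, 0), W = (0, 1), G = (-2, -1).
1. U is the intersection of line WP and line GS ⇒ U = (2/3, 1/3)
2·[GPW] = 4, 2·[PGU] = -4/3
[GPW]:[PGU] = 4:-4/3 = -3

[GPW]:[PGU] = -3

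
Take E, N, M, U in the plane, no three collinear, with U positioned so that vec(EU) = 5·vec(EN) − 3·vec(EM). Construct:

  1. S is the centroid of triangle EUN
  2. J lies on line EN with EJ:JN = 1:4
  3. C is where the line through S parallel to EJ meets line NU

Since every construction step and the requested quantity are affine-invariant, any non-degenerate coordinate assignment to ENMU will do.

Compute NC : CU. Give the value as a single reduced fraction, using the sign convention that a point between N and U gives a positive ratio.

NC:CU = 1/2

Choose coordinates E = (0, 0), N = (1, 0), M = (0, 1), U = (5, -3).
1. S is the centroid of triangle EUN ⇒ S = (2, -1)
2. J lies on line EN with EJ:JN = 1:4 ⇒ J = (1/5, 0)
3. C is where the line through S parallel to EJ meets line NU ⇒ C = (7/3, -1)
C = N + t·(U−N) with t = 1/3, so NC:CU = t:(1−t) = 1/3:2/3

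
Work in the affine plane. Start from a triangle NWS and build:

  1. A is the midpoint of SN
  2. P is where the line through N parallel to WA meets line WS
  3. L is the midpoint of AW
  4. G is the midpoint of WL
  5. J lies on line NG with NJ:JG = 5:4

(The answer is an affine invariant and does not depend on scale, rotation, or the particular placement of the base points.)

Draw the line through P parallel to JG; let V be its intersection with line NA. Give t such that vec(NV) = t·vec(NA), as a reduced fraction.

Work in coordinates with N = (0, 0), W = (1, 0), S = (0, 1).
1. A is the midpoint of SN ⇒ A = (0, 1/2)
2. P is where the line through N parallel to WA meets line WS ⇒ P = (2, -1)
3. L is the midpoint of AW ⇒ L = (1/2, 1/4)
4. G is the midpoint of WL ⇒ G = (3/4, 1/8)
5. J lies on line NG with NJ:JG = 5:4 ⇒ J = (5/12, 5/72)
through P parallel to JG: direction (1/3, 1/18); meets NA at V = (0, -4/3)
V = N + t·(A−N) with t = -8/3

t = -8/3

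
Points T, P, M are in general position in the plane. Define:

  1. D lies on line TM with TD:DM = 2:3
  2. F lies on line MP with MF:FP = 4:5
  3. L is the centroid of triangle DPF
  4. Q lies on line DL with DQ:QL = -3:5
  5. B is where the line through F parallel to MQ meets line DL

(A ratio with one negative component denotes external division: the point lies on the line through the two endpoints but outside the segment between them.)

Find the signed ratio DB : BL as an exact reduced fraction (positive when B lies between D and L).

Assign T = (0, 0), P = (1, 0), M = (0, 1) — the answer is frame-independent, so this choice is without loss of generality.
1. D lies on line TM with TD:DM = 2:3 ⇒ D = (0, 2/5)
2. F lies on line MP with MF:FP = 4:5 ⇒ F = (4/9, 5/9)
3. L is the centroid of triangle DPF ⇒ L = (13/27, 43/135)
4. Q lies on line DL with DQ:QL = -3:5 ⇒ Q = (-13/18, 47/90)
5. B is where the line through F parallel to MQ meets line DL ⇒ B = (1/6, 29/78)
B = D + t·(L−D) with t = 9/26, so DB:BL = t:(1−t) = 9/26:17/26

DB:BL = 9/17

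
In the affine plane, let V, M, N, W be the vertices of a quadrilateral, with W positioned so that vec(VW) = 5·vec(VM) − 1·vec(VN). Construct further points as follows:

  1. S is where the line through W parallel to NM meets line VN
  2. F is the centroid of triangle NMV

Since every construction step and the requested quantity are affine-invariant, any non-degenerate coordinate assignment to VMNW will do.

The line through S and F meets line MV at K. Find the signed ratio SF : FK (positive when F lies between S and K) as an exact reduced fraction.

Choose coordinates V = (0, 0), M = (1, 0), N = (0, 1), W = (5, -1).
1. S is where the line through W parallel to NM meets line VN ⇒ S = (0, 4)
2. F is the centroid of triangle NMV ⇒ F = (1/3, 1/3)
line SF meets MV at K = (4/11, 0)
F = S + t·(K−S) with t = 11/12, so SF:FK = 11/12:1/12

SF:FK = 11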